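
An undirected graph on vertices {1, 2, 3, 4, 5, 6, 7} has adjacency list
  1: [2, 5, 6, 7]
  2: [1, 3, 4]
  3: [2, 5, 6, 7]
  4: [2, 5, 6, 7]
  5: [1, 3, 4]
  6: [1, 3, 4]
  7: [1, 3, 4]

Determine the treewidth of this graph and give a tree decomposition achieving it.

Treewidth 3.
Bags: B1 = {1, 3, 4, 5}  B2 = {1, 2, 3, 4}  B3 = {1, 3, 4, 7}  B4 = {1, 3, 4, 6}
Tree: B1–B2, B2–B3, B3–B4

The largest bag has 4 vertices, giving width 3; this decomposition certifies tw(G) ≤ 3. For the lower bound: the 4 vertex sets {4,5}, {1,2}, {3}, {7} are disjoint, each induces a connected subgraph, and every pair is joined by at least one edge of G. Contracting each set to a single vertex therefore yields K_{4} as a minor, and since treewidth is minor-monotone, tw(G) ≥ tw(K_{4}) = 3. Hence tw(G) = 3 exactly.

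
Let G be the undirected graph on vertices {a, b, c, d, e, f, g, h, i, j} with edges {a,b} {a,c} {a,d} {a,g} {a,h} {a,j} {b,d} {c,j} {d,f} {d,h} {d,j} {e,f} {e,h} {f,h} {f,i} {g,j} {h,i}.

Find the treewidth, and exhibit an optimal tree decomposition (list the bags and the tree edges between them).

Treewidth 2.
One optimal decomposition is:
Bags: B1 = {a, d, h}  B2 = {d, f, h}  B3 = {a, d, j}  B4 = {a, c, j}  B5 = {e, f, h}  B6 = {a, b, d}  B7 = {a, g, j}  B8 = {f, h, i}
Tree: B1–B2, B1–B3, B3–B4, B2–B5, B1–B6, B4–B7, B5–B8

The largest bag has 3 vertices, giving width 2; this decomposition certifies tw(G) ≤ 2. For the lower bound, the 3 vertices {a, d, j} are pairwise adjacent, and any tree decomposition puts a clique entirely inside one bag — forcing width ≥ 2. Hence tw(G) = 2 exactly.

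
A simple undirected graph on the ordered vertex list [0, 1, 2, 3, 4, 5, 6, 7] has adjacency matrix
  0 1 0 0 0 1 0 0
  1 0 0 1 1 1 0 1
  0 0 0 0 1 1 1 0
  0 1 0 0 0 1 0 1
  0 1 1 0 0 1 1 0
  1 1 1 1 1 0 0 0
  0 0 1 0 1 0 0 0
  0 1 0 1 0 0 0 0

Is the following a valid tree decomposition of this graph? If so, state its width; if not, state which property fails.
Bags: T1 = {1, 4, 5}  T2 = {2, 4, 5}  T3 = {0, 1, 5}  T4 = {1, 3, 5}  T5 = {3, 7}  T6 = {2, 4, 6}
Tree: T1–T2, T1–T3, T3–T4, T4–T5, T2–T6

A tree decomposition must satisfy three properties: every vertex lies in some bag; for every edge, both endpoints lie together in some bag; and for every vertex, the bags containing it form a connected subtree. Here edge (1,7) lies in no bag, so the decomposition is invalid.

No — edge (1,7) lies in no bag.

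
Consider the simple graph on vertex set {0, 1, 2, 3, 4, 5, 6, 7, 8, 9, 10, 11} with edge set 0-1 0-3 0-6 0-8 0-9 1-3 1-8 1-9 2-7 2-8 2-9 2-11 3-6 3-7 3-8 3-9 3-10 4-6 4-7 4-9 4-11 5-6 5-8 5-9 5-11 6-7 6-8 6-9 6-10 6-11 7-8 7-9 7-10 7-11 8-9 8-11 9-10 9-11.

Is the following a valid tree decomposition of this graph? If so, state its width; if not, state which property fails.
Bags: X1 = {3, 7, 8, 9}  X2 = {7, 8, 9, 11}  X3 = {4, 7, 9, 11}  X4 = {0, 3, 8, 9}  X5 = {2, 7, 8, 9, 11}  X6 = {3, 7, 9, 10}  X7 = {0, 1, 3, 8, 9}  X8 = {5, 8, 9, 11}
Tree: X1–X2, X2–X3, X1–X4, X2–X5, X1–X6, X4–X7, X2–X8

A tree decomposition must satisfy three properties: every vertex lies in some bag; for every edge, both endpoints lie together in some bag; and for every vertex, the bags containing it form a connected subtree. Here vertex 6 appears in no bag, so the decomposition is invalid.

No — vertex 6 appears in no bag.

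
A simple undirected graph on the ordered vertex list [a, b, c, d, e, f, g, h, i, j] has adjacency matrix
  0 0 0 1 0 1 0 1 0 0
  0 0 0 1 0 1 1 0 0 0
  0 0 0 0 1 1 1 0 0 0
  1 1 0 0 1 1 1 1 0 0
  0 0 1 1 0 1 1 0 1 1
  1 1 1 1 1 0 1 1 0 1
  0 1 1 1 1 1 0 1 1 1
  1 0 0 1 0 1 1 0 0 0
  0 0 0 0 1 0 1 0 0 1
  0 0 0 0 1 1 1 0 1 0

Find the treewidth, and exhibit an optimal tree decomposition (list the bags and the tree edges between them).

Each bag holds 4 vertices, so the decomposition has width 3, which upper-bounds the treewidth. Conversely, {d, e, f, g} is a clique of size 4, and the vertices of any clique must share a bag in every tree decomposition; so some bag has ≥ 4 vertices and tw(G) ≥ 3. Hence tw(G) = 3 exactly.

Treewidth 3.
One such decomposition:
Bags: B1 = {e, g, i, j}  B2 = {e, f, g, j}  B3 = {d, e, f, g}  B4 = {c, e, f, g}  B5 = {b, d, f, g}  B6 = {d, f, g, h}  B7 = {a, d, f, h}
Tree: B1–B2, B2–B3, B3–B4, B3–B5, B3–B6, B6–B7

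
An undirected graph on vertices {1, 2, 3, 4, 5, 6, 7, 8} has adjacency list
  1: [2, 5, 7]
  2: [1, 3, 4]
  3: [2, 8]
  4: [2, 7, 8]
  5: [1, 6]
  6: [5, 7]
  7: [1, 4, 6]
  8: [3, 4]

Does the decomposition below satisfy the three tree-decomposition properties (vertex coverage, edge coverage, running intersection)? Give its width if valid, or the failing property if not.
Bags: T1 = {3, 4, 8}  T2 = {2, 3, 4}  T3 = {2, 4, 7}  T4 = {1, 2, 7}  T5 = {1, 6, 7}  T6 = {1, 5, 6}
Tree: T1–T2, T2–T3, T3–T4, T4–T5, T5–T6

Every vertex of G appears in some bag (union = {1, 2, 3, 4, 5, 6, 7, 8}); every edge is covered by a bag; and for each vertex v the set of bags containing v is connected in the bag tree. The decomposition is therefore valid. The largest bag has 3 vertices, so the width is 2.

Yes; width 2.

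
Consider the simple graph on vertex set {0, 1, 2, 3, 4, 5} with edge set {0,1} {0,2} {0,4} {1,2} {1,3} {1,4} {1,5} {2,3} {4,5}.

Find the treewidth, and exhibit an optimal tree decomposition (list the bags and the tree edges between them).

Treewidth 2.
One such decomposition:
Bags: B1 = {0, 1, 2}  B2 = {1, 2, 3}  B3 = {0, 1, 4}  B4 = {1, 4, 5}
Tree: B1–B2, B1–B3, B3–B4

The largest bag has 3 vertices, giving width 2; this decomposition certifies tw(G) ≤ 2. Conversely, {0, 1, 2} is a clique of size 3, and the vertices of any clique must share a bag in every tree decomposition; so some bag has ≥ 3 vertices and tw(G) ≥ 2. Therefore the treewidth is 2.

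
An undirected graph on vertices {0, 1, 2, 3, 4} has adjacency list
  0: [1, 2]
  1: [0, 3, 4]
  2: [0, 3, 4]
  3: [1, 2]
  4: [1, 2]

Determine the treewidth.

2

A width-2 tree decomposition is:
Bags: B1 = {1, 2, 4}  B2 = {0, 1, 2}  B3 = {1, 2, 3}
Tree: B1–B2, B2–B3
The largest bag has 3 vertices, giving width 2; this decomposition certifies tw(G) ≤ 2. For the lower bound, G contains the cycle 4–1–0–2–4, so G is not a forest; only forests have treewidth ≤ 1, hence tw(G) ≥ 2. Hence tw(G) = 2 exactly.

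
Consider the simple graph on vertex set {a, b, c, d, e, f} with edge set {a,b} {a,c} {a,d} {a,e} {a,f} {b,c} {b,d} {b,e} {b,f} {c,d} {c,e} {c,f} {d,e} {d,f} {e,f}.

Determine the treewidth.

A width-5 tree decomposition is:
Bags: B1 = {a, b, c, d, e, f}
Tree: (single bag)
A single bag containing all 6 vertices is trivially a valid decomposition of width 5. For the lower bound, the 6 vertices {a, b, c, d, e, f} are pairwise adjacent, and any tree decomposition puts a clique entirely inside one bag — forcing width ≥ 5. Therefore the treewidth is 5.

5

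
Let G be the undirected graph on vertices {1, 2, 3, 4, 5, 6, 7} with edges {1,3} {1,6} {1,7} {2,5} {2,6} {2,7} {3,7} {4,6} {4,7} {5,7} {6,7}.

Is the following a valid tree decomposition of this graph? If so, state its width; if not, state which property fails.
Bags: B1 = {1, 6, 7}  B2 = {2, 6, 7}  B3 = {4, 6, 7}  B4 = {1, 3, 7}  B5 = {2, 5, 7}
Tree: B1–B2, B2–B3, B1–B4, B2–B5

Vertex coverage: the bags together contain {1, 2, 3, 4, 5, 6, 7}, the full vertex set. Edge coverage: each edge of G has both endpoints in at least one bag. Running intersection: for every vertex, the bags containing it form a connected subtree. All three properties hold, so this is a valid tree decomposition of width max|bag| − 1 = 2, and hence tw(G) ≤ 2.

Yes; width 2.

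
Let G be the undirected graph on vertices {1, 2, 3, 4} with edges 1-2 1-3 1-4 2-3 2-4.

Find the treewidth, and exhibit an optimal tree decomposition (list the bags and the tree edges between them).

Treewidth 2.
One such decomposition:
Bags: B1 = {1, 2, 4}  B2 = {1, 2, 3}
Tree: B1–B2

The largest bag has 3 vertices, giving width 2; this decomposition certifies tw(G) ≤ 2. For the lower bound, the 3 vertices {1, 2, 3} are pairwise adjacent, and any tree decomposition puts a clique entirely inside one bag — forcing width ≥ 2. Combining the bounds, tw(G) = 2.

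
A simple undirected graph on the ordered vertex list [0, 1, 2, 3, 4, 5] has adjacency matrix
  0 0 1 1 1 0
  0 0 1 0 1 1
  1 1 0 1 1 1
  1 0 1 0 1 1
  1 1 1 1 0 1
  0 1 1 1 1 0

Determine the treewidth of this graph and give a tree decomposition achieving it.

Each bag holds 4 vertices, so the decomposition has width 3, which upper-bounds the treewidth. Conversely, {1, 2, 4, 5} is a clique of size 4, and the vertices of any clique must share a bag in every tree decomposition; so some bag has ≥ 4 vertices and tw(G) ≥ 3. The upper and lower bounds meet at 3, so that is the treewidth.

Treewidth 3.
One optimal decomposition is:
Bags: B1 = {2, 3, 4, 5}  B2 = {1, 2, 4, 5}  B3 = {0, 2, 3, 4}
Tree: B1–B2, B1–B3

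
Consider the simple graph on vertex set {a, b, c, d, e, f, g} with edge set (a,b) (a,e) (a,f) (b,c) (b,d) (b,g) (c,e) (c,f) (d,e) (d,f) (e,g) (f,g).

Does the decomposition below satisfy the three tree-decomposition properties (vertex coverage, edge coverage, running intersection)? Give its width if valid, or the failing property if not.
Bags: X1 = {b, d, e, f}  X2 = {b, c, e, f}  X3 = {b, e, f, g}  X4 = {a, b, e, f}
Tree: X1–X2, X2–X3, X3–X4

Yes; width 3.

Vertex coverage: the bags together contain {a, b, c, d, e, f, g}, the full vertex set. Edge coverage: each edge of G has both endpoints in at least one bag. Running intersection: for every vertex, the bags containing it form a connected subtree. All three properties hold, so this is a valid tree decomposition of width max|bag| − 1 = 3, and hence tw(G) ≤ 3.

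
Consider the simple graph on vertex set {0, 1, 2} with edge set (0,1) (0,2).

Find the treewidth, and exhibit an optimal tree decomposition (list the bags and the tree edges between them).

Every bag has size at most 2, so the width is 2 − 1 = 1 and tw(G) ≤ 1. Since G has at least one edge (e.g. 2–0), it is not an edgeless graph, so tw(G) ≥ 1. Hence tw(G) = 1 exactly.

Treewidth 1.
Bags: B1 = {0, 2}  B2 = {0, 1}
Tree: B1–B2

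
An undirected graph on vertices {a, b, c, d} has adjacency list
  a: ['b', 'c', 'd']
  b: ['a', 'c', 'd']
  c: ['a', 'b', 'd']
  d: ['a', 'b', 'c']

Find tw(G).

A width-3 tree decomposition is:
Bags: B1 = {a, b, c, d}
Tree: (single bag)
A single bag containing all 4 vertices is trivially a valid decomposition of width 3. On the other hand G contains the 4-clique {a, b, c, d}. A clique must lie in a single bag of any decomposition, so no decomposition can have width below 3. Combining the bounds, tw(G) = 3.

3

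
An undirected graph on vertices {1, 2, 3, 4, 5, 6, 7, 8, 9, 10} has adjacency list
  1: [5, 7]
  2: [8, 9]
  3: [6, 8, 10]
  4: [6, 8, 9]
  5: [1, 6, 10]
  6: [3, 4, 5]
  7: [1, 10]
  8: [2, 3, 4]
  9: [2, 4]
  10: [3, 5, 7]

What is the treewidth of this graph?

A width-2 tree decomposition is:
Bags: B1 = {2, 8, 9}  B2 = {4, 8, 9}  B3 = {3, 4, 8}  B4 = {3, 4, 6}  B5 = {3, 6, 10}  B6 = {5, 6, 10}  B7 = {5, 7, 10}  B8 = {1, 5, 7}
Tree: B1–B2, B2–B3, B3–B4, B4–B5, B5–B6, B6–B7, B7–B8
Each bag holds 3 vertices, so the decomposition has width 2, which upper-bounds the treewidth. For the lower bound, G contains the cycle 2–9–4–8–2, so G is not a forest; only forests have treewidth ≤ 1, hence tw(G) ≥ 2. Combining the bounds, tw(G) = 2.

2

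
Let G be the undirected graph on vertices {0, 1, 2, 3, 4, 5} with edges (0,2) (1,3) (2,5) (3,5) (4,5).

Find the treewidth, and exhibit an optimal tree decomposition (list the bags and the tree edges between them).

The largest bag has 2 vertices, giving width 1; this decomposition certifies tw(G) ≤ 1. Since G has at least one edge (e.g. 5–2), it is not an edgeless graph, so tw(G) ≥ 1. Hence tw(G) = 1 exactly.

Treewidth 1.
Bags: B1 = {2, 5}  B2 = {3, 5}  B3 = {0, 2}  B4 = {4, 5}  B5 = {1, 3}
Tree: B1–B2, B1–B3, B2–B4, B2–B5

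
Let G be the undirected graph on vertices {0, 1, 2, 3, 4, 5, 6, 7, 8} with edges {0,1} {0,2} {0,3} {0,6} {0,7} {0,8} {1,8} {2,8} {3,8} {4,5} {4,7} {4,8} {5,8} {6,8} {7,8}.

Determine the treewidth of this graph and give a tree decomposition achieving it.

Every bag has size at most 3, so the width is 3 − 1 = 2 and tw(G) ≤ 2. Conversely, {0, 1, 8} is a clique of size 3, and the vertices of any clique must share a bag in every tree decomposition; so some bag has ≥ 3 vertices and tw(G) ≥ 2. Combining the bounds, tw(G) = 2.

Treewidth 2.
Bags: B1 = {0, 3, 8}  B2 = {0, 7, 8}  B3 = {0, 1, 8}  B4 = {4, 7, 8}  B5 = {0, 2, 8}  B6 = {0, 6, 8}  B7 = {4, 5, 8}
Tree: B1–B2, B1–B3, B2–B4, B2–B5, B3–B6, B4–B7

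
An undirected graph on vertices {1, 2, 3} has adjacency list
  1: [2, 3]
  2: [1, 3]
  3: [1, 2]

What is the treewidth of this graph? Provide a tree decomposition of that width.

Treewidth 2.
One optimal decomposition is:
Bags: B1 = {1, 2, 3}
Tree: (single bag)

With just one bag of size 3, the width is 3 − 1 = 2, so tw(G) ≤ 2. On the other hand G contains the 3-clique {1, 2, 3}. A clique must lie in a single bag of any decomposition, so no decomposition can have width below 2. Hence tw(G) = 2 exactly.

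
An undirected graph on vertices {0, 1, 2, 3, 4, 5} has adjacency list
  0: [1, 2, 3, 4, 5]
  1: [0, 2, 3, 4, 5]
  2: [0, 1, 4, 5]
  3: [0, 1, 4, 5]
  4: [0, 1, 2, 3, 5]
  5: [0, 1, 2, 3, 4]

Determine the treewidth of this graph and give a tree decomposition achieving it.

Every bag has size at most 5, so the width is 5 − 1 = 4 and tw(G) ≤ 4. Conversely, {0, 1, 2, 4, 5} is a clique of size 5, and the vertices of any clique must share a bag in every tree decomposition; so some bag has ≥ 5 vertices and tw(G) ≥ 4. Combining the bounds, tw(G) = 4.

Treewidth 4.
Bags: B1 = {0, 1, 3, 4, 5}  B2 = {0, 1, 2, 4, 5}
Tree: B1–B2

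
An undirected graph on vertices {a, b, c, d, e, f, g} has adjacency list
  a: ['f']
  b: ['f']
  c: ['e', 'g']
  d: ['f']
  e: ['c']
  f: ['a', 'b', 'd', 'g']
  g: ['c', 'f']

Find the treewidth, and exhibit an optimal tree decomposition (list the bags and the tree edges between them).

Treewidth 1.
One optimal decomposition is:
Bags: B1 = {d, f}  B2 = {a, f}  B3 = {f, g}  B4 = {c, g}  B5 = {c, e}  B6 = {b, f}
Tree: B1–B2, B1–B3, B3–B4, B4–B5, B3–B6

Every bag has size at most 2, so the width is 2 − 1 = 1 and tw(G) ≤ 1. Any graph with an edge has treewidth ≥ 1, and G has the edge f–d. Combining the bounds, tw(G) = 1.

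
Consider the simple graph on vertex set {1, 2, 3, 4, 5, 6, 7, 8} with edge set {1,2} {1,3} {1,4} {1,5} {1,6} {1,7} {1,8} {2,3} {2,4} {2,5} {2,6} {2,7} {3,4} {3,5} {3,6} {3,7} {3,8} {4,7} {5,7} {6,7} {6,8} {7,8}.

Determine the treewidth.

4

A width-4 tree decomposition is:
Bags: B1 = {1, 2, 3, 5, 7}  B2 = {1, 2, 3, 6, 7}  B3 = {1, 2, 3, 4, 7}  B4 = {1, 3, 6, 7, 8}
Tree: B1–B2, B2–B3, B2–B4
Each bag holds 5 vertices, so the decomposition has width 4, which upper-bounds the treewidth. For the lower bound, the 5 vertices {1, 3, 6, 7, 8} are pairwise adjacent, and any tree decomposition puts a clique entirely inside one bag — forcing width ≥ 4. Hence tw(G) = 4 exactly.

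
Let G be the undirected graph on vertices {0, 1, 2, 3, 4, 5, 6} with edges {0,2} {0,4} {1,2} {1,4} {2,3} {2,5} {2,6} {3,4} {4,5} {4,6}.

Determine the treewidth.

A width-2 tree decomposition is:
Bags: B1 = {2, 4, 5}  B2 = {1, 2, 4}  B3 = {2, 4, 6}  B4 = {2, 3, 4}  B5 = {0, 2, 4}
Tree: B1–B2, B2–B3, B3–B4, B4–B5
Every bag has size at most 3, so the width is 3 − 1 = 2 and tw(G) ≤ 2. Since 4–5–2–1–4 is a cycle in G, G is not acyclic. Forests are exactly the graphs of treewidth ≤ 1, so tw(G) ≥ 2. The upper and lower bounds meet at 2, so that is the treewidth.

2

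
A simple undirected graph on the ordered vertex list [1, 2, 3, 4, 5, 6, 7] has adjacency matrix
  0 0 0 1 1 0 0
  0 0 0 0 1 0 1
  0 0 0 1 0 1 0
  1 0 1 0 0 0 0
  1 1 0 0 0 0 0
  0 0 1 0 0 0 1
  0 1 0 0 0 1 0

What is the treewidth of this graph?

2

A width-2 tree decomposition is:
Bags: B1 = {3, 6, 7}  B2 = {3, 4, 7}  B3 = {1, 4, 7}  B4 = {1, 5, 7}  B5 = {2, 5, 7}
Tree: B1–B2, B2–B3, B3–B4, B4–B5
Every bag has size at most 3, so the width is 3 − 1 = 2 and tw(G) ≤ 2. For the lower bound, G contains the cycle 7–6–3–4–1–5–2–7, so G is not a forest; only forests have treewidth ≤ 1, hence tw(G) ≥ 2. The upper and lower bounds meet at 2, so that is the treewidth.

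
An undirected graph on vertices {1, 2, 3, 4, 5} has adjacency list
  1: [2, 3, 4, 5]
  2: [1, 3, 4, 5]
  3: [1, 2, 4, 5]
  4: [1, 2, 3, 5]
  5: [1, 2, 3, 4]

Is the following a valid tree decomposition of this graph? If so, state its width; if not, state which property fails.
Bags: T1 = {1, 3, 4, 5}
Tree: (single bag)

No — vertex 2 appears in no bag.

A tree decomposition must satisfy three properties: every vertex lies in some bag; for every edge, both endpoints lie together in some bag; and for every vertex, the bags containing it form a connected subtree. Here vertex 2 appears in no bag, so the decomposition is invalid.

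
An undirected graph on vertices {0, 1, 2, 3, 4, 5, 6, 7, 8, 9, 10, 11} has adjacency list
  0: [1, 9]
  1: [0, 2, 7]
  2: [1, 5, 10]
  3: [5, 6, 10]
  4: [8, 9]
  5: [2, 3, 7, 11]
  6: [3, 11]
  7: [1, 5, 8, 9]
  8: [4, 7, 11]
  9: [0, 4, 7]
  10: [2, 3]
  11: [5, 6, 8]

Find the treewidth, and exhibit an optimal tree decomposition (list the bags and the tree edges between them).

Every bag has size at most 4, so the width is 4 − 1 = 3 and tw(G) ≤ 3. For the lower bound: the 4 vertex sets {0,4,9}, {1}, {7}, {2,5,8,11} are disjoint, each induces a connected subgraph, and every pair is joined by at least one edge of G. Contracting each set to a single vertex therefore yields K_{4} as a minor, and since treewidth is minor-monotone, tw(G) ≥ tw(K_{4}) = 3. Hence tw(G) = 3 exactly.

Treewidth 3.
One optimal decomposition is:
Bags: B1 = {0, 1, 4, 9}  B2 = {1, 4, 7, 9}  B3 = {1, 4, 7, 8}  B4 = {1, 2, 7, 8}  B5 = {2, 5, 7, 8}  B6 = {2, 5, 8, 11}  B7 = {2, 5, 10, 11}  B8 = {3, 5, 10, 11}  B9 = {3, 6, 10, 11}
Tree: B1–B2, B2–B3, B3–B4, B4–B5, B5–B6, B6–B7, B7–B8, B8–B9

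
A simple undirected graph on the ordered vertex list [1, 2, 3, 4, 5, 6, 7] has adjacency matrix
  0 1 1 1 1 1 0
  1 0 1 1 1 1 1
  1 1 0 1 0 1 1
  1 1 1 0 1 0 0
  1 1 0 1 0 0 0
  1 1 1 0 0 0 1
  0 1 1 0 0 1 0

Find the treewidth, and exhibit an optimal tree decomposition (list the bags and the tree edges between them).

Treewidth 3.
Bags: B1 = {1, 2, 3, 4}  B2 = {1, 2, 4, 5}  B3 = {1, 2, 3, 6}  B4 = {2, 3, 6, 7}
Tree: B1–B2, B1–B3, B3–B4

The largest bag has 4 vertices, giving width 3; this decomposition certifies tw(G) ≤ 3. For the lower bound, the 4 vertices {1, 2, 3, 4} are pairwise adjacent, and any tree decomposition puts a clique entirely inside one bag — forcing width ≥ 3. Combining the bounds, tw(G) = 3.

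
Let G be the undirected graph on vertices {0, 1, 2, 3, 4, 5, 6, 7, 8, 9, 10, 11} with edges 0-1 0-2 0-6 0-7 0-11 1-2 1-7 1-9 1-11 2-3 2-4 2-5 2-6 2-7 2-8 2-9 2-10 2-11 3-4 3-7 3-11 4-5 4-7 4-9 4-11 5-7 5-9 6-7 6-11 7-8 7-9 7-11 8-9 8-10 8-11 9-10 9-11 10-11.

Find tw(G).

4

A width-4 tree decomposition is:
Bags: B1 = {2, 4, 7, 9, 11}  B2 = {2, 3, 4, 7, 11}  B3 = {1, 2, 7, 9, 11}  B4 = {2, 7, 8, 9, 11}  B5 = {0, 1, 2, 7, 11}  B6 = {2, 8, 9, 10, 11}  B7 = {2, 4, 5, 7, 9}  B8 = {0, 2, 6, 7, 11}
Tree: B1–B2, B1–B3, B1–B4, B3–B5, B4–B6, B1–B7, B5–B8
Every bag has size at most 5, so the width is 5 − 1 = 4 and tw(G) ≤ 4. Conversely, {2, 8, 9, 10, 11} is a clique of size 5, and the vertices of any clique must share a bag in every tree decomposition; so some bag has ≥ 5 vertices and tw(G) ≥ 4. Therefore the treewidth is 4.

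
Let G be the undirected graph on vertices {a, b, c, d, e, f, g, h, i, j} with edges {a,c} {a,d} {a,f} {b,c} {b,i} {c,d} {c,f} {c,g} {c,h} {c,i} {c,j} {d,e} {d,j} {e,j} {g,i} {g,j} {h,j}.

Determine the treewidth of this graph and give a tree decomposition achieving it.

Treewidth 2.
One such decomposition:
Bags: B1 = {c, h, j}  B2 = {c, g, j}  B3 = {c, d, j}  B4 = {c, g, i}  B5 = {a, c, d}  B6 = {d, e, j}  B7 = {b, c, i}  B8 = {a, c, f}
Tree: B1–B2, B1–B3, B2–B4, B3–B5, B3–B6, B4–B7, B5–B8

Every bag has size at most 3, so the width is 3 − 1 = 2 and tw(G) ≤ 2. On the other hand G contains the 3-clique {d, e, j}. A clique must lie in a single bag of any decomposition, so no decomposition can have width below 2. Hence tw(G) = 2 exactly.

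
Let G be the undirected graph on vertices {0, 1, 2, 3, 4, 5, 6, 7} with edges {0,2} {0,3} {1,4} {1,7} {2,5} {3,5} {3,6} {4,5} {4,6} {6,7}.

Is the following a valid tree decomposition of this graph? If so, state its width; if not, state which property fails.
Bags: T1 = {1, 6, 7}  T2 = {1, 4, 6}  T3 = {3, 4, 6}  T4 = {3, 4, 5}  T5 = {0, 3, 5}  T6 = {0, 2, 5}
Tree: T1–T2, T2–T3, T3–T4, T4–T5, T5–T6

Checking the three conditions: (i) the bags cover all of {0, 1, 2, 3, 4, 5, 6, 7}; (ii) for each edge, some bag contains both endpoints; (iii) the bags containing any fixed vertex form a subtree. All hold, so the decomposition is valid with width 3 − 1 = 2.

Yes; width 2.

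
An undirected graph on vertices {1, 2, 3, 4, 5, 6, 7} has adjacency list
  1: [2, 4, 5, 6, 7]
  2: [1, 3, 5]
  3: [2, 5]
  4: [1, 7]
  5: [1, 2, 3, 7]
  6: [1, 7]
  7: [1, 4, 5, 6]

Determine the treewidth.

2

A width-2 tree decomposition is:
Bags: B1 = {1, 5, 7}  B2 = {1, 2, 5}  B3 = {2, 3, 5}  B4 = {1, 4, 7}  B5 = {1, 6, 7}
Tree: B1–B2, B2–B3, B1–B4, B1–B5
The largest bag has 3 vertices, giving width 2; this decomposition certifies tw(G) ≤ 2. On the other hand G contains the 3-clique {1, 2, 5}. A clique must lie in a single bag of any decomposition, so no decomposition can have width below 2. Therefore the treewidth is 2.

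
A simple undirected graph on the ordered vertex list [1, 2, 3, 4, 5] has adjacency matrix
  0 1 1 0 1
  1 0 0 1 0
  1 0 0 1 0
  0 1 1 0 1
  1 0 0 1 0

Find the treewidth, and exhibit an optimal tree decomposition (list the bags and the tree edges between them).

Treewidth 2.
One optimal decomposition is:
Bags: B1 = {1, 4, 5}  B2 = {1, 2, 4}  B3 = {1, 3, 4}
Tree: B1–B2, B2–B3

Each bag holds 3 vertices, so the decomposition has width 2, which upper-bounds the treewidth. Since 1–5–4–2–1 is a cycle in G, G is not acyclic. Forests are exactly the graphs of treewidth ≤ 1, so tw(G) ≥ 2. Hence tw(G) = 2 exactly.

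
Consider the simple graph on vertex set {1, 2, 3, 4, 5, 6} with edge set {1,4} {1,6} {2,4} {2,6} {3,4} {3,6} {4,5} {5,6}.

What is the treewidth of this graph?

2

A width-2 tree decomposition is:
Bags: B1 = {3, 4, 6}  B2 = {2, 4, 6}  B3 = {1, 4, 6}  B4 = {4, 5, 6}
Tree: B1–B2, B2–B3, B3–B4
Every bag has size at most 3, so the width is 3 − 1 = 2 and tw(G) ≤ 2. Since 3–4–2–6–3 is a cycle in G, G is not acyclic. Forests are exactly the graphs of treewidth ≤ 1, so tw(G) ≥ 2. Therefore the treewidth is 2.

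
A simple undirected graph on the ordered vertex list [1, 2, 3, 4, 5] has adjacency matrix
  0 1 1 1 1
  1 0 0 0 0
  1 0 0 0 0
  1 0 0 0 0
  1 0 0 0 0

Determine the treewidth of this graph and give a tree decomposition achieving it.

Each bag holds 2 vertices, so the decomposition has width 1, which upper-bounds the treewidth. Any graph with an edge has treewidth ≥ 1, and G has the edge 1–5. Hence tw(G) = 1 exactly.

Treewidth 1.
One optimal decomposition is:
Bags: B1 = {1, 5}  B2 = {1, 3}  B3 = {1, 4}  B4 = {1, 2}
Tree: B1–B2, B2–B3, B3–B4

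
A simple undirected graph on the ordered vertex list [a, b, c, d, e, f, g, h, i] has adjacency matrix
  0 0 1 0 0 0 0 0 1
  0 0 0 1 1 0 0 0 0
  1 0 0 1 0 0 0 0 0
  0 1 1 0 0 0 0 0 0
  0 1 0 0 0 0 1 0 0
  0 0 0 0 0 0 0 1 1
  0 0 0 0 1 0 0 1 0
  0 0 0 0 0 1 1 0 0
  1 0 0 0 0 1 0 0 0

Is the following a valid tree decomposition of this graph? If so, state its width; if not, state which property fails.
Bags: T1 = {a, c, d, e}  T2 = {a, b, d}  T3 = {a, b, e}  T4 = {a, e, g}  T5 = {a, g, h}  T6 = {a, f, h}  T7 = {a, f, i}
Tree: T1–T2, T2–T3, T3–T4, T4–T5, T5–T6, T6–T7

No — bags containing vertex e are not connected in the tree.

A tree decomposition must satisfy three properties: every vertex lies in some bag; for every edge, both endpoints lie together in some bag; and for every vertex, the bags containing it form a connected subtree. Here bags containing vertex e are not connected in the tree, so the decomposition is invalid.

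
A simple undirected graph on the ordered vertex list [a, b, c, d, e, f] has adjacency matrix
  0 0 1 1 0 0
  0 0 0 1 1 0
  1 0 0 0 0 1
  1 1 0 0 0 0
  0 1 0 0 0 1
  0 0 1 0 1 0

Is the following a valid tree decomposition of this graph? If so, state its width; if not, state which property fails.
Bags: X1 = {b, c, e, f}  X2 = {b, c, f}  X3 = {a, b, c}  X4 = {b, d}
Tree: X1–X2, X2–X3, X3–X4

A tree decomposition must satisfy three properties: every vertex lies in some bag; for every edge, both endpoints lie together in some bag; and for every vertex, the bags containing it form a connected subtree. Here edge (a,d) lies in no bag, so the decomposition is invalid.

No — edge (a,d) lies in no bag.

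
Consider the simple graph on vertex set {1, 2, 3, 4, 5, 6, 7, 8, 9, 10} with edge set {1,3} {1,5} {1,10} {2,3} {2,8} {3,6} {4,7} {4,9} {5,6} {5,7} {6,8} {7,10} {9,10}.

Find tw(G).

A width-2 tree decomposition is:
Bags: B1 = {4, 7, 9}  B2 = {7, 9, 10}  B3 = {5, 7, 10}  B4 = {1, 5, 10}  B5 = {1, 5, 6}  B6 = {1, 3, 6}  B7 = {3, 6, 8}  B8 = {2, 3, 8}
Tree: B1–B2, B2–B3, B3–B4, B4–B5, B5–B6, B6–B7, B7–B8
The largest bag has 3 vertices, giving width 2; this decomposition certifies tw(G) ≤ 2. For the lower bound, G contains the cycle 4–9–10–7–4, so G is not a forest; only forests have treewidth ≤ 1, hence tw(G) ≥ 2. Hence tw(G) = 2 exactly.

2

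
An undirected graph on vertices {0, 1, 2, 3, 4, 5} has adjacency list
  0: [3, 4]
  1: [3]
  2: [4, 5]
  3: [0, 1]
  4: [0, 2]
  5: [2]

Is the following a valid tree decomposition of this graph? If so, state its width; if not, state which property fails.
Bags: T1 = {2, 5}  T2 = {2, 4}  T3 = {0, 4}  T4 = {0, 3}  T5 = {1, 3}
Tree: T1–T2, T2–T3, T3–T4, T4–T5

Yes; width 1.

Every vertex of G appears in some bag (union = {0, 1, 2, 3, 4, 5}); every edge is covered by a bag; and for each vertex v the set of bags containing v is connected in the bag tree. The decomposition is therefore valid. The largest bag has 2 vertices, so the width is 1.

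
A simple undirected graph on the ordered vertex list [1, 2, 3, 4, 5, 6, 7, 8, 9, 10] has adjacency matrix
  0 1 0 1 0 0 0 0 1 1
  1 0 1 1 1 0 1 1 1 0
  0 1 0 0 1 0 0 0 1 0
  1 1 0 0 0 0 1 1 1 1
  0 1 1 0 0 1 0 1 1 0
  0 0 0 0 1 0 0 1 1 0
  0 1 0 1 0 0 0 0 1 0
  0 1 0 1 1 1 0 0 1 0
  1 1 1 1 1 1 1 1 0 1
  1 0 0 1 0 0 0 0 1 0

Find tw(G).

A width-3 tree decomposition is:
Bags: B1 = {2, 4, 7, 9}  B2 = {1, 2, 4, 9}  B3 = {2, 4, 8, 9}  B4 = {1, 4, 9, 10}  B5 = {2, 5, 8, 9}  B6 = {2, 3, 5, 9}  B7 = {5, 6, 8, 9}
Tree: B1–B2, B2–B3, B2–B4, B3–B5, B5–B6, B5–B7
Each bag holds 4 vertices, so the decomposition has width 3, which upper-bounds the treewidth. For the lower bound, the 4 vertices {2, 3, 5, 9} are pairwise adjacent, and any tree decomposition puts a clique entirely inside one bag — forcing width ≥ 3. Combining the bounds, tw(G) = 3.

3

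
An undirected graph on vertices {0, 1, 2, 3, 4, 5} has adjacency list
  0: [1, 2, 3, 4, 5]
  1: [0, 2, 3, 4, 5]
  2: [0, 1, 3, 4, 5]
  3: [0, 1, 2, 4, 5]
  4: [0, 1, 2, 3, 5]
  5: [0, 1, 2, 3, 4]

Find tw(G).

A width-5 tree decomposition is:
Bags: B1 = {0, 1, 2, 3, 4, 5}
Tree: (single bag)
With just one bag of size 6, the width is 6 − 1 = 5, so tw(G) ≤ 5. Conversely, {0, 1, 2, 3, 4, 5} is a clique of size 6, and the vertices of any clique must share a bag in every tree decomposition; so some bag has ≥ 6 vertices and tw(G) ≥ 5. The upper and lower bounds meet at 5, so that is the treewidth.

5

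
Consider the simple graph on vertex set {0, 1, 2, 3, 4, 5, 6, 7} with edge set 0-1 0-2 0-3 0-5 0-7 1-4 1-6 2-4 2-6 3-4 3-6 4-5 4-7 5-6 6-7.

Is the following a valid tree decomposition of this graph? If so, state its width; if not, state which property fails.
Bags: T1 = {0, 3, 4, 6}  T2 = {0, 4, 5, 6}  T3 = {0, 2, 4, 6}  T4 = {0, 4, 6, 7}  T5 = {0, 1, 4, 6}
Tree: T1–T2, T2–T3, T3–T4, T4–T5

Checking the three conditions: (i) the bags cover all of {0, 1, 2, 3, 4, 5, 6, 7}; (ii) for each edge, some bag contains both endpoints; (iii) the bags containing any fixed vertex form a subtree. All hold, so the decomposition is valid with width 4 − 1 = 3.

Yes; width 3.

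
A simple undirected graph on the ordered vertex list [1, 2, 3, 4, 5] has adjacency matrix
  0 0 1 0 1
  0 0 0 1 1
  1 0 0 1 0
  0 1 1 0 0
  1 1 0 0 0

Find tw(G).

A width-2 tree decomposition is:
Bags: B1 = {1, 3, 5}  B2 = {2, 3, 5}  B3 = {2, 3, 4}
Tree: B1–B2, B2–B3
Every bag has size at most 3, so the width is 3 − 1 = 2 and tw(G) ≤ 2. The edges 3–1–5–2–4–3 form a cycle, so G is not a tree and its treewidth is at least 2. Hence tw(G) = 2 exactly.

2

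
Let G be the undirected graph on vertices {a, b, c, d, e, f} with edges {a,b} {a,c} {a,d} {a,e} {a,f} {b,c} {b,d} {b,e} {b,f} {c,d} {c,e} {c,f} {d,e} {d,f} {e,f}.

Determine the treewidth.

5

A width-5 tree decomposition is:
Bags: B1 = {a, b, c, d, e, f}
Tree: (single bag)
A single bag containing all 6 vertices is trivially a valid decomposition of width 5. On the other hand G contains the 6-clique {a, b, c, d, e, f}. A clique must lie in a single bag of any decomposition, so no decomposition can have width below 5. Combining the bounds, tw(G) = 5.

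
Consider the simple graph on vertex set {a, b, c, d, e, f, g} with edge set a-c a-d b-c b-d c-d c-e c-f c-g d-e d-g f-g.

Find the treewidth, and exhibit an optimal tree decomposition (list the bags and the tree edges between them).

Treewidth 2.
One such decomposition:
Bags: B1 = {c, d, g}  B2 = {c, f, g}  B3 = {c, d, e}  B4 = {b, c, d}  B5 = {a, c, d}
Tree: B1–B2, B1–B3, B1–B4, B4–B5

Every bag has size at most 3, so the width is 3 − 1 = 2 and tw(G) ≤ 2. For the lower bound, the 3 vertices {c, d, g} are pairwise adjacent, and any tree decomposition puts a clique entirely inside one bag — forcing width ≥ 2. The upper and lower bounds meet at 2, so that is the treewidth.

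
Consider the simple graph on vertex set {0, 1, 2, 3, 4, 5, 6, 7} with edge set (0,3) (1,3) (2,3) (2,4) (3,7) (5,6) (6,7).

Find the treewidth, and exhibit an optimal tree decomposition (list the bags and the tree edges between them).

Every bag has size at most 2, so the width is 2 − 1 = 1 and tw(G) ≤ 1. G has an edge, so its treewidth is at least 1. Hence tw(G) = 1 exactly.

Treewidth 1.
One such decomposition:
Bags: B1 = {6, 7}  B2 = {5, 6}  B3 = {3, 7}  B4 = {2, 3}  B5 = {0, 3}  B6 = {2, 4}  B7 = {1, 3}
Tree: B1–B2, B1–B3, B3–B4, B3–B5, B4–B6, B3–B7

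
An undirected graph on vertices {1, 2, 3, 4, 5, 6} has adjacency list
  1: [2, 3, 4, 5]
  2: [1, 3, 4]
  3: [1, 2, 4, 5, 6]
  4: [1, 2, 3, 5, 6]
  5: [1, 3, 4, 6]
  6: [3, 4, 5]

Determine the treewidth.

A width-3 tree decomposition is:
Bags: B1 = {1, 2, 3, 4}  B2 = {1, 3, 4, 5}  B3 = {3, 4, 5, 6}
Tree: B1–B2, B2–B3
Each bag holds 4 vertices, so the decomposition has width 3, which upper-bounds the treewidth. On the other hand G contains the 4-clique {1, 2, 3, 4}. A clique must lie in a single bag of any decomposition, so no decomposition can have width below 3. Therefore the treewidth is 3.

3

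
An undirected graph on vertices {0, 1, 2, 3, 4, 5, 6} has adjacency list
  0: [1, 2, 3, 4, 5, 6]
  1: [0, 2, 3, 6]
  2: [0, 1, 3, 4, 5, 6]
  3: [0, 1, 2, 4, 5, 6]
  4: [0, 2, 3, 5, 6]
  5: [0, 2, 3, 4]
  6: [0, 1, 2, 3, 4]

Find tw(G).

A width-4 tree decomposition is:
Bags: B1 = {0, 2, 3, 4, 6}  B2 = {0, 2, 3, 4, 5}  B3 = {0, 1, 2, 3, 6}
Tree: B1–B2, B1–B3
Each bag holds 5 vertices, so the decomposition has width 4, which upper-bounds the treewidth. For the lower bound, the 5 vertices {0, 1, 2, 3, 6} are pairwise adjacent, and any tree decomposition puts a clique entirely inside one bag — forcing width ≥ 4. Combining the bounds, tw(G) = 4.

4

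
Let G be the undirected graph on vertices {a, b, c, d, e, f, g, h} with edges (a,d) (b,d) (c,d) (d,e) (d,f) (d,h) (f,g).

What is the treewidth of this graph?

A width-1 tree decomposition is:
Bags: B1 = {d, f}  B2 = {b, d}  B3 = {f, g}  B4 = {d, e}  B5 = {a, d}  B6 = {c, d}  B7 = {d, h}
Tree: B1–B2, B1–B3, B1–B4, B1–B5, B5–B6, B2–B7
Every bag has size at most 2, so the width is 2 − 1 = 1 and tw(G) ≤ 1. Any graph with an edge has treewidth ≥ 1, and G has the edge f–d. Therefore the treewidth is 1.

1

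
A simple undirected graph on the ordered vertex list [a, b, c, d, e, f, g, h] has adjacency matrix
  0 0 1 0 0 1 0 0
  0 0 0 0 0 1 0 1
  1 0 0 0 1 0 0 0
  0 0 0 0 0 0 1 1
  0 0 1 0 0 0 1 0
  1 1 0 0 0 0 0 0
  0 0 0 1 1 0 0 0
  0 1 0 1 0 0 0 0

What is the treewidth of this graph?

2

A width-2 tree decomposition is:
Bags: B1 = {d, e, g}  B2 = {c, d, e}  B3 = {a, c, d}  B4 = {a, d, f}  B5 = {b, d, f}  B6 = {b, d, h}
Tree: B1–B2, B2–B3, B3–B4, B4–B5, B5–B6
Every bag has size at most 3, so the width is 3 − 1 = 2 and tw(G) ≤ 2. For the lower bound, G contains the cycle d–g–e–c–a–f–b–h–d, so G is not a forest; only forests have treewidth ≤ 1, hence tw(G) ≥ 2. The upper and lower bounds meet at 2, so that is the treewidth.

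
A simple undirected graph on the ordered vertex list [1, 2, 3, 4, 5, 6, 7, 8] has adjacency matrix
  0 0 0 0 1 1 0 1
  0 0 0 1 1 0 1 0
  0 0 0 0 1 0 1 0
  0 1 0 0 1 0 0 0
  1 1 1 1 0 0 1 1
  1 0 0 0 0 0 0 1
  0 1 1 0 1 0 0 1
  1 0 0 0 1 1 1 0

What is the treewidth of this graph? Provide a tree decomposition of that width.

The largest bag has 3 vertices, giving width 2; this decomposition certifies tw(G) ≤ 2. On the other hand G contains the 3-clique {1, 5, 8}. A clique must lie in a single bag of any decomposition, so no decomposition can have width below 2. Combining the bounds, tw(G) = 2.

Treewidth 2.
One optimal decomposition is:
Bags: B1 = {3, 5, 7}  B2 = {2, 5, 7}  B3 = {5, 7, 8}  B4 = {1, 5, 8}  B5 = {2, 4, 5}  B6 = {1, 6, 8}
Tree: B1–B2, B2–B3, B3–B4, B2–B5, B4–B6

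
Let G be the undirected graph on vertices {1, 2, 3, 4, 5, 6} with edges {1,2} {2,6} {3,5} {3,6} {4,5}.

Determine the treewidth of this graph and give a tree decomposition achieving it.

Treewidth 1.
Bags: B1 = {4, 5}  B2 = {3, 5}  B3 = {3, 6}  B4 = {2, 6}  B5 = {1, 2}
Tree: B1–B2, B2–B3, B3–B4, B4–B5

The largest bag has 2 vertices, giving width 1; this decomposition certifies tw(G) ≤ 1. Since G has at least one edge (e.g. 4–5), it is not an edgeless graph, so tw(G) ≥ 1. Combining the bounds, tw(G) = 1.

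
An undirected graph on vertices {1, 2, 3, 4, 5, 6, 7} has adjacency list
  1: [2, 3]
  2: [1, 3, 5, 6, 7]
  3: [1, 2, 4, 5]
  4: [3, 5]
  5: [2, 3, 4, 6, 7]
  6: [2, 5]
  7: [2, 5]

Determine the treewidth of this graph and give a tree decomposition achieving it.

Treewidth 2.
Bags: B1 = {2, 3, 5}  B2 = {3, 4, 5}  B3 = {2, 5, 7}  B4 = {2, 5, 6}  B5 = {1, 2, 3}
Tree: B1–B2, B1–B3, B1–B4, B1–B5

The largest bag has 3 vertices, giving width 2; this decomposition certifies tw(G) ≤ 2. Conversely, {1, 2, 3} is a clique of size 3, and the vertices of any clique must share a bag in every tree decomposition; so some bag has ≥ 3 vertices and tw(G) ≥ 2. Therefore the treewidth is 2.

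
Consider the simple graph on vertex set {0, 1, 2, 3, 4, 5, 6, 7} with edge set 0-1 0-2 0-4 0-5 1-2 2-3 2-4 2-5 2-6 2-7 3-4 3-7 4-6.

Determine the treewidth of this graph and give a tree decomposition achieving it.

Every bag has size at most 3, so the width is 3 − 1 = 2 and tw(G) ≤ 2. Conversely, {0, 1, 2} is a clique of size 3, and the vertices of any clique must share a bag in every tree decomposition; so some bag has ≥ 3 vertices and tw(G) ≥ 2. Therefore the treewidth is 2.

Treewidth 2.
One such decomposition:
Bags: B1 = {2, 3, 4}  B2 = {0, 2, 4}  B3 = {2, 4, 6}  B4 = {2, 3, 7}  B5 = {0, 2, 5}  B6 = {0, 1, 2}
Tree: B1–B2, B2–B3, B1–B4, B2–B5, B5–B6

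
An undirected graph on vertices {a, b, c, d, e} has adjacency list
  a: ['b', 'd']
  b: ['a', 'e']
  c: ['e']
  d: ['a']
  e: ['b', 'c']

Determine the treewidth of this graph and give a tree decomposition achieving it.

Treewidth 1.
One optimal decomposition is:
Bags: B1 = {a, d}  B2 = {a, b}  B3 = {b, e}  B4 = {c, e}
Tree: B1–B2, B2–B3, B3–B4

The largest bag has 2 vertices, giving width 1; this decomposition certifies tw(G) ≤ 1. Since G has at least one edge (e.g. d–a), it is not an edgeless graph, so tw(G) ≥ 1. Therefore the treewidth is 1.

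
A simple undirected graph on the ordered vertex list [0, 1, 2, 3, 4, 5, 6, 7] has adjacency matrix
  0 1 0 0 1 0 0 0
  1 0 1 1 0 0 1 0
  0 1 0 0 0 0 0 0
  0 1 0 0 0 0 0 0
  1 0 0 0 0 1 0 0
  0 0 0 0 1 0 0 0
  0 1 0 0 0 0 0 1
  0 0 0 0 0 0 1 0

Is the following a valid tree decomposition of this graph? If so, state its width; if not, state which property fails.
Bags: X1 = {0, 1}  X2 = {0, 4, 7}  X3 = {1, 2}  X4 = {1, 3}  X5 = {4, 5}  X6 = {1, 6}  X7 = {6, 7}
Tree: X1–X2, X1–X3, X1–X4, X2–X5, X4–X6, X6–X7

No — bags containing vertex 7 are not connected in the tree.

A tree decomposition must satisfy three properties: every vertex lies in some bag; for every edge, both endpoints lie together in some bag; and for every vertex, the bags containing it form a connected subtree. Here bags containing vertex 7 are not connected in the tree, so the decomposition is invalid.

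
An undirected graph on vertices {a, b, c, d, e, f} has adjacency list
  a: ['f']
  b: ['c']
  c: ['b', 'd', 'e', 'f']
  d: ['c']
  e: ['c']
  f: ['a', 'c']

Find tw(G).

1

A width-1 tree decomposition is:
Bags: B1 = {c, f}  B2 = {c, e}  B3 = {b, c}  B4 = {a, f}  B5 = {c, d}
Tree: B1–B2, B2–B3, B1–B4, B3–B5
Each bag holds 2 vertices, so the decomposition has width 1, which upper-bounds the treewidth. Since G has at least one edge (e.g. c–f), it is not an edgeless graph, so tw(G) ≥ 1. Combining the bounds, tw(G) = 1.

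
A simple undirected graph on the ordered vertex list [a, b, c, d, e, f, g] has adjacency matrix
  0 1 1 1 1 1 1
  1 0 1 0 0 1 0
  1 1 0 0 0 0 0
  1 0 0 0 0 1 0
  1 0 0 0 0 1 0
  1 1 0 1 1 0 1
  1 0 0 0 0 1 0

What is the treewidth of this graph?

A width-2 tree decomposition is:
Bags: B1 = {a, b, f}  B2 = {a, b, c}  B3 = {a, e, f}  B4 = {a, d, f}  B5 = {a, f, g}
Tree: B1–B2, B1–B3, B3–B4, B1–B5
Each bag holds 3 vertices, so the decomposition has width 2, which upper-bounds the treewidth. For the lower bound, the 3 vertices {a, b, c} are pairwise adjacent, and any tree decomposition puts a clique entirely inside one bag — forcing width ≥ 2. Therefore the treewidth is 2.

2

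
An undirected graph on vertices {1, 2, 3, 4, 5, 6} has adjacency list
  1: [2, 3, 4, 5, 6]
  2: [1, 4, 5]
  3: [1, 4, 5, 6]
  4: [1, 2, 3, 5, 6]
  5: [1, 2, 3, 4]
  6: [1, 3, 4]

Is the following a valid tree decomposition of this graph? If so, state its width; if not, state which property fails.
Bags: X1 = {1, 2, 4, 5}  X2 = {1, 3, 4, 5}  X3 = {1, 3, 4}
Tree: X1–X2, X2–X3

No — vertex 6 appears in no bag.

A tree decomposition must satisfy three properties: every vertex lies in some bag; for every edge, both endpoints lie together in some bag; and for every vertex, the bags containing it form a connected subtree. Here vertex 6 appears in no bag, so the decomposition is invalid.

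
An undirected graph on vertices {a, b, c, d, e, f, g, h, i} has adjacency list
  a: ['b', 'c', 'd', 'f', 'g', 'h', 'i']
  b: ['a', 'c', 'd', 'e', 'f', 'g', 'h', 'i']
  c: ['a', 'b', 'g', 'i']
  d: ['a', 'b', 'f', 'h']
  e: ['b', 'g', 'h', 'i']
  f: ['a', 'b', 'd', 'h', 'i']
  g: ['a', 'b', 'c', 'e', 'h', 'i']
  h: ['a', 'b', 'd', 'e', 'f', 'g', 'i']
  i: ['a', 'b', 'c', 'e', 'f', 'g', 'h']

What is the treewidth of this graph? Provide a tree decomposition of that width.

Every bag has size at most 5, so the width is 5 − 1 = 4 and tw(G) ≤ 4. For the lower bound, the 5 vertices {a, b, d, f, h} are pairwise adjacent, and any tree decomposition puts a clique entirely inside one bag — forcing width ≥ 4. The upper and lower bounds meet at 4, so that is the treewidth.

Treewidth 4.
One optimal decomposition is:
Bags: B1 = {a, b, g, h, i}  B2 = {b, e, g, h, i}  B3 = {a, b, c, g, i}  B4 = {a, b, f, h, i}  B5 = {a, b, d, f, h}
Tree: B1–B2, B1–B3, B1–B4, B4–B5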